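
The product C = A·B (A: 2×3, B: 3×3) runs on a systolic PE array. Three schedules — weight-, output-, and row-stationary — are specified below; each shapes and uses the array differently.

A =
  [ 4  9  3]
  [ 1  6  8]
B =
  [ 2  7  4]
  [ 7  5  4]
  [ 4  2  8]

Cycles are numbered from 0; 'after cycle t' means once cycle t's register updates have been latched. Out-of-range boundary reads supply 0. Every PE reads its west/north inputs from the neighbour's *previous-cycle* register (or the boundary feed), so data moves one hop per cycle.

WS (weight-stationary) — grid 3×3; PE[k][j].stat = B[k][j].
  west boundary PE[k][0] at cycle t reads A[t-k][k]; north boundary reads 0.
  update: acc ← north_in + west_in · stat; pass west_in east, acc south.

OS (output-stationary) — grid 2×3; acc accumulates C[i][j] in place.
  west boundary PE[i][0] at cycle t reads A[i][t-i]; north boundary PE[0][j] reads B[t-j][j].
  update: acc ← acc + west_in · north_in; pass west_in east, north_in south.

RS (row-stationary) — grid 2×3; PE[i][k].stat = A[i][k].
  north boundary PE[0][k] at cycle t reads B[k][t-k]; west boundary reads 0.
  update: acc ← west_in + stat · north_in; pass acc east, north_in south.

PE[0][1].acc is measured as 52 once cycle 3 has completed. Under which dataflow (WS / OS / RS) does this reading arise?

— WS: 3×3; PE[0][1] trace:
  [0] (0,1) acc=0 (h:0 v:0)
  [1] (0,1) acc=28 (h:4 v:28)
  [2] (0,1) acc=7 (h:1 v:7)
  [3] (0,1) acc=0 (h:0 v:0)
— OS: 2×3; PE[0][1] trace:
  [0] (0,1) acc=0 (h:0 v:0)
  [1] (0,1) acc=28 (h:4 v:7)
  [2] (0,1) acc=73 (h:9 v:5)
  [3] (0,1) acc=79 (h:3 v:2)
— RS: 2×3; PE[0][1] trace:
  [0] (0,1) acc=0 (h:0 v:0)
  [1] (0,1) acc=71 (h:71 v:7)
  [2] (0,1) acc=73 (h:73 v:5)
  [3] (0,1) acc=52 (h:52 v:4)

dataflow = RS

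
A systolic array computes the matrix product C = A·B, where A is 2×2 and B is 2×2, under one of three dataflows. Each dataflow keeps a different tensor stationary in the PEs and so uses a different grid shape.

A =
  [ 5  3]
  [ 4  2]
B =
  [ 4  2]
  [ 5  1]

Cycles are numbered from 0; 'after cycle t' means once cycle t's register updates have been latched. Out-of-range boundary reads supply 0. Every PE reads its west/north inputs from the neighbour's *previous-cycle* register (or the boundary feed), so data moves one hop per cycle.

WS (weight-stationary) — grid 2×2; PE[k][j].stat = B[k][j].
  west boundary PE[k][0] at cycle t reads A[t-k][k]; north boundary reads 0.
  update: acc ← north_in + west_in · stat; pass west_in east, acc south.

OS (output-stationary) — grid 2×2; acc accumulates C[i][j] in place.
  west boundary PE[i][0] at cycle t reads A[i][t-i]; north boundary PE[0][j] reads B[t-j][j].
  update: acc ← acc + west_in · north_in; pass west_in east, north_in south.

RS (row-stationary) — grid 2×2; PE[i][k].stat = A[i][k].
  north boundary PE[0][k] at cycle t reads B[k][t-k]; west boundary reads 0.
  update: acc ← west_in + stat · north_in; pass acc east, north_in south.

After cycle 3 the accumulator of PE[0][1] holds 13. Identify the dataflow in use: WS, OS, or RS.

dataflow = OS

Under WS (2×2), PE[0][1]:
  step 0 · PE0,1: acc=0; fwd→0 fwd↓0
  step 1 · PE0,1: acc=10; fwd→5 fwd↓10
  step 2 · PE0,1: acc=8; fwd→4 fwd↓8
  step 3 · PE0,1: acc=0; fwd→0 fwd↓0
Under OS (2×2), PE[0][1]:
  step 0 · PE0,1: acc=0; fwd→0 fwd↓0
  step 1 · PE0,1: acc=10; fwd→5 fwd↓2
  step 2 · PE0,1: acc=13; fwd→3 fwd↓1
  step 3 · PE0,1: acc=13; fwd→0 fwd↓0
Under RS (2×2), PE[0][1]:
  step 0 · PE0,1: acc=0; fwd→0 fwd↓0
  step 1 · PE0,1: acc=35; fwd→35 fwd↓5
  step 2 · PE0,1: acc=13; fwd→13 fwd↓1
  step 3 · PE0,1: acc=0; fwd→0 fwd↓0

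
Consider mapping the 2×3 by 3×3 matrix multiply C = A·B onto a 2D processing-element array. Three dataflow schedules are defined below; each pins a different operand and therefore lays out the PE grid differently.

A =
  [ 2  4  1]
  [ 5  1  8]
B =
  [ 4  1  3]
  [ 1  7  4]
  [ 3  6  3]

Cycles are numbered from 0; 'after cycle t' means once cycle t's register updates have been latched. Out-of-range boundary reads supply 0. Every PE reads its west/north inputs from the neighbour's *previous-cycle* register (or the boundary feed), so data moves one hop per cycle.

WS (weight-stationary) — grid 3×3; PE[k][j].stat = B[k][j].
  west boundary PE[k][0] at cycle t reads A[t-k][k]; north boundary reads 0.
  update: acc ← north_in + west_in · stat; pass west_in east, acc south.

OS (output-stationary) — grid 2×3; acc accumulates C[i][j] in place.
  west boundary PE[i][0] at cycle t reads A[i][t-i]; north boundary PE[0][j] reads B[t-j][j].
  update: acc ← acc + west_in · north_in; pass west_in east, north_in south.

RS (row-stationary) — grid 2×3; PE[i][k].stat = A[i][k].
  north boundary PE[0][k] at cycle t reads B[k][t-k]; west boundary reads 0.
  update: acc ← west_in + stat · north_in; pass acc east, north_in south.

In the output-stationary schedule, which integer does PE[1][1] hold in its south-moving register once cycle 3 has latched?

register = 7

OS 2×3: PE[1][1] cycle-by-cycle (with neighbour feeds):
  t=0 PE[0][1]: acc=0 h=0 v=0
  t=0 PE[1][0]: acc=0 h=0 v=0
  t=0 PE[1][1]: acc=0 h=0 v=0
  t=1 PE[0][1]: acc=2 h=2 v=1
  t=1 PE[1][0]: acc=20 h=5 v=4
  t=1 PE[1][1]: acc=0 h=0 v=0
  t=2 PE[0][1]: acc=30 h=4 v=7
  t=2 PE[1][0]: acc=21 h=1 v=1
  t=2 PE[1][1]: acc=5 h=5 v=1
  t=3 PE[0][1]: acc=36 h=1 v=6
  t=3 PE[1][0]: acc=45 h=8 v=3
  t=3 PE[1][1]: acc=12 h=1 v=7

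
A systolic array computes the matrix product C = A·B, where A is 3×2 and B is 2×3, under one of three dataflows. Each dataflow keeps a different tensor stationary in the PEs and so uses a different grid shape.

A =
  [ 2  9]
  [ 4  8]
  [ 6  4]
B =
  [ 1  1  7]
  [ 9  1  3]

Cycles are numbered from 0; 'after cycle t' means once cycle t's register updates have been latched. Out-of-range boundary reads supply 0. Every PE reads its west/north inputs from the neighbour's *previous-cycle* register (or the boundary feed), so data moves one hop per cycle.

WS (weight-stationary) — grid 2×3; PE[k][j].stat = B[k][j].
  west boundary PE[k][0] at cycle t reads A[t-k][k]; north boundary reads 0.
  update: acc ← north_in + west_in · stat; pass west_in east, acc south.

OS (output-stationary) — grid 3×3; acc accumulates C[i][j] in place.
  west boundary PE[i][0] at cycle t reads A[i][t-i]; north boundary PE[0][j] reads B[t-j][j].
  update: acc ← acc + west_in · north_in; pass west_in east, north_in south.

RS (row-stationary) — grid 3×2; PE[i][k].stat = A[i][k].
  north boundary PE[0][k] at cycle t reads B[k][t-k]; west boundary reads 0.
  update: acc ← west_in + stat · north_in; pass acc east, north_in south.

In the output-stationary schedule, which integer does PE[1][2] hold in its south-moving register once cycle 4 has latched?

register = 3

OS 3×3: PE[1][2] cycle-by-cycle (with neighbour feeds):
  @0  [0,2]  acc 0  |  →0  ↓0
  @0  [1,1]  acc 0  |  →0  ↓0
  @0  [1,2]  acc 0  |  →0  ↓0
  @1  [0,2]  acc 0  |  →0  ↓0
  @1  [1,1]  acc 0  |  →0  ↓0
  @1  [1,2]  acc 0  |  →0  ↓0
  @2  [0,2]  acc 14  |  →2  ↓7
  @2  [1,1]  acc 4  |  →4  ↓1
  @2  [1,2]  acc 0  |  →0  ↓0
  @3  [0,2]  acc 41  |  →9  ↓3
  @3  [1,1]  acc 12  |  →8  ↓1
  @3  [1,2]  acc 28  |  →4  ↓7
  @4  [0,2]  acc 41  |  →0  ↓0
  @4  [1,1]  acc 12  |  →0  ↓0
  @4  [1,2]  acc 52  |  →8  ↓3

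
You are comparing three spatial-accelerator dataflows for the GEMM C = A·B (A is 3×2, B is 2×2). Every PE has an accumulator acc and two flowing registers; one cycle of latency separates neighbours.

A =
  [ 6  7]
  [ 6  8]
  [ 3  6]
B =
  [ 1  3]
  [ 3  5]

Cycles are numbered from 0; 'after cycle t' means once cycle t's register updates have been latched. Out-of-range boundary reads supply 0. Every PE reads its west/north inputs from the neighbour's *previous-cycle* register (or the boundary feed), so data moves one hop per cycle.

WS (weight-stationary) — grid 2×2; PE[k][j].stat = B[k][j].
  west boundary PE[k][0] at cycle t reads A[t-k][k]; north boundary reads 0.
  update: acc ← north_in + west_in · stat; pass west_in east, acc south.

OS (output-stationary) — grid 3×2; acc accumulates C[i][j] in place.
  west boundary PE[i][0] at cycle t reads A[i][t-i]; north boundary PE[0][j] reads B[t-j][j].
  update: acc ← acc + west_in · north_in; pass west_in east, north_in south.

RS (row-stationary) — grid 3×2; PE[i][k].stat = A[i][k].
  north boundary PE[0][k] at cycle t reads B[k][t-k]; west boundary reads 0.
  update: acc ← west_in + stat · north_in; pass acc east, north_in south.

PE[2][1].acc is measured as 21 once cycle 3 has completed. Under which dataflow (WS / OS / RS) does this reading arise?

WS (2×2): PE[2][1] does not exist.
OS (3×2 grid), PE[2][1]:
  step 0 · PE2,1: acc=0; fwd→0 fwd↓0
  step 1 · PE2,1: acc=0; fwd→0 fwd↓0
  step 2 · PE2,1: acc=0; fwd→0 fwd↓0
  step 3 · PE2,1: acc=9; fwd→3 fwd↓3
RS (3×2 grid), PE[2][1]:
  step 0 · PE2,1: acc=0; fwd→0 fwd↓0
  step 1 · PE2,1: acc=0; fwd→0 fwd↓0
  step 2 · PE2,1: acc=0; fwd→0 fwd↓0
  step 3 · PE2,1: acc=21; fwd→21 fwd↓3

dataflow = RS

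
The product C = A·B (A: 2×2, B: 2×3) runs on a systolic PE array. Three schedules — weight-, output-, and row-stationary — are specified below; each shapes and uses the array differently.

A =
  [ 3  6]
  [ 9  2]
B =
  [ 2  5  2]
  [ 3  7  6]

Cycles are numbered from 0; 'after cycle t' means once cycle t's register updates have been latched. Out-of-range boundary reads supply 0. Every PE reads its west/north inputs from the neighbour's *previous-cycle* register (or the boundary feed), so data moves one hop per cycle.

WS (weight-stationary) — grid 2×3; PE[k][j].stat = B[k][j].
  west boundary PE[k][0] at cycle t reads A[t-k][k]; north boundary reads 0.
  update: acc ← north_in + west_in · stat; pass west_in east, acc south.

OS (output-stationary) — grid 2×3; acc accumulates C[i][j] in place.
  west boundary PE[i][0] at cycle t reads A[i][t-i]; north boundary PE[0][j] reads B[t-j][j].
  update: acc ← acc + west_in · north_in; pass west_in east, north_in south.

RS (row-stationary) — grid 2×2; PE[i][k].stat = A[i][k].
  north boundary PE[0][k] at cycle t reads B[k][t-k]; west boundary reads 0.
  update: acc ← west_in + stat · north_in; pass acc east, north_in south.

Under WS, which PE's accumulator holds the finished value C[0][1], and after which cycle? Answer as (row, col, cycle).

Under WS, C[0][1] lands at PE[1][1]:
  [0] (1,1) acc=0 (h:0 v:0)
  [1] (1,1) acc=0 (h:0 v:0)
  [2] (1,1) acc=57 (h:6 v:57)

(row, col, cycle) = (1, 1, 2)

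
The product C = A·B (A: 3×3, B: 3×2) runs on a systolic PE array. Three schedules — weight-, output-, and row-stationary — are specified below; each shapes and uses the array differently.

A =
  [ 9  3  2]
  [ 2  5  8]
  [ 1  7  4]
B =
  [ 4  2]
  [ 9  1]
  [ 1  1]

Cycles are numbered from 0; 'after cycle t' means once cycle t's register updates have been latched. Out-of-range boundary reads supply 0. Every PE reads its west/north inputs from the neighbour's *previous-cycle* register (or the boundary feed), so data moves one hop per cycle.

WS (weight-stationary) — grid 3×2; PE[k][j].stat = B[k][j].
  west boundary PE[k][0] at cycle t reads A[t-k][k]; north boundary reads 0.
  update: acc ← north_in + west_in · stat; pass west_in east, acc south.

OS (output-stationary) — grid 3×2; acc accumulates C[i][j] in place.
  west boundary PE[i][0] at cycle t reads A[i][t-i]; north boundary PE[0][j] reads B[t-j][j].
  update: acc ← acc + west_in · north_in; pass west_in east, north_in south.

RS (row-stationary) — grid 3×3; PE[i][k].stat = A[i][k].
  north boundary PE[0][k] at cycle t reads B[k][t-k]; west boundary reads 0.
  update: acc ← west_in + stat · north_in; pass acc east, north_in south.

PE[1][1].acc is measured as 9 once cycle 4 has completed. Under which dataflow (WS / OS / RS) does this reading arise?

WS (3×2 grid), PE[1][1]:
  c0 r1c1: 0 / 0 / 0
  c1 r1c1: 0 / 0 / 0
  c2 r1c1: 21 / 3 / 21
  c3 r1c1: 9 / 5 / 9
  c4 r1c1: 9 / 7 / 9
OS (3×2 grid), PE[1][1]:
  c0 r1c1: 0 / 0 / 0
  c1 r1c1: 0 / 0 / 0
  c2 r1c1: 4 / 2 / 2
  c3 r1c1: 9 / 5 / 1
  c4 r1c1: 17 / 8 / 1
RS (3×3 grid), PE[1][1]:
  c0 r1c1: 0 / 0 / 0
  c1 r1c1: 0 / 0 / 0
  c2 r1c1: 53 / 53 / 9
  c3 r1c1: 9 / 9 / 1
  c4 r1c1: 0 / 0 / 0

dataflow = WS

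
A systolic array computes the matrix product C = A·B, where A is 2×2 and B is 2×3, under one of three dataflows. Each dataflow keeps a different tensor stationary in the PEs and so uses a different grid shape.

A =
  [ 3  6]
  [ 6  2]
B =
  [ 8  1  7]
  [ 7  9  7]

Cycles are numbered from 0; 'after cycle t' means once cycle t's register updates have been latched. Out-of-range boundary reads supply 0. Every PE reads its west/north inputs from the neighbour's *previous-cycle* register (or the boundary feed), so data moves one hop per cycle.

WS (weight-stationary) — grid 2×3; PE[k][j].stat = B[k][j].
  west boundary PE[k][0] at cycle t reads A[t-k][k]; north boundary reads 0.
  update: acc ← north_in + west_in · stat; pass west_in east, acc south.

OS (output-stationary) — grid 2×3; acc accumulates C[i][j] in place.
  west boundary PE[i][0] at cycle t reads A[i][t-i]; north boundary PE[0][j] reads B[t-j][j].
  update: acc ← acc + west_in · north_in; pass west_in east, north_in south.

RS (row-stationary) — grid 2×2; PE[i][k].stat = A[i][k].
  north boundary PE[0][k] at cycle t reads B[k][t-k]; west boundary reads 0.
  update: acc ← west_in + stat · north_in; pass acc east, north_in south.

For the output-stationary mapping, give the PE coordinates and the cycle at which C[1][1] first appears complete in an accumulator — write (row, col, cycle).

OS — PE[1][1] is where C[1][1] collects:
  [0] (1,1) acc=0 (h:0 v:0)
  [1] (1,1) acc=0 (h:0 v:0)
  [2] (1,1) acc=6 (h:6 v:1)
  [3] (1,1) acc=24 (h:2 v:9)

(row, col, cycle) = (1, 1, 3)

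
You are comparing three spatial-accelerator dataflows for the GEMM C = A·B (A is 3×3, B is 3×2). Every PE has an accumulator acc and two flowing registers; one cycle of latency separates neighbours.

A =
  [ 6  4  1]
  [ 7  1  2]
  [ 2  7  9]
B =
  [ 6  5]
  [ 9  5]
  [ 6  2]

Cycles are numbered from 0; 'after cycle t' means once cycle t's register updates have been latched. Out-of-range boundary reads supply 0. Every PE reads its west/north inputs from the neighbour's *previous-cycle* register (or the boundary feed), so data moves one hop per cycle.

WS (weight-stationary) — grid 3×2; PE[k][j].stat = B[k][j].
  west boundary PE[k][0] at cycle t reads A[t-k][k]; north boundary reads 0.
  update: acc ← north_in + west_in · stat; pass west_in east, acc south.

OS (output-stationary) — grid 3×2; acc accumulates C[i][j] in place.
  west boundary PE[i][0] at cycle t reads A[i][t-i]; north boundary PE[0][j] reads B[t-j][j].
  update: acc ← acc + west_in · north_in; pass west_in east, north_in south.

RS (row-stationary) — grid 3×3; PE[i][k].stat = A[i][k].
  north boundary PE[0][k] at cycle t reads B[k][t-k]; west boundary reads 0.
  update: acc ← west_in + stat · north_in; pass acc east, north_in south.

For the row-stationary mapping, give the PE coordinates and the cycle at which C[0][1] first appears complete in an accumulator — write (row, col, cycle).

RS: C[0][1] accumulates in PE[0][2]:
  [0] (0,2) acc=0 (h:0 v:0)
  [1] (0,2) acc=0 (h:0 v:0)
  [2] (0,2) acc=78 (h:78 v:6)
  [3] (0,2) acc=52 (h:52 v:2)

(row, col, cycle) = (0, 2, 3)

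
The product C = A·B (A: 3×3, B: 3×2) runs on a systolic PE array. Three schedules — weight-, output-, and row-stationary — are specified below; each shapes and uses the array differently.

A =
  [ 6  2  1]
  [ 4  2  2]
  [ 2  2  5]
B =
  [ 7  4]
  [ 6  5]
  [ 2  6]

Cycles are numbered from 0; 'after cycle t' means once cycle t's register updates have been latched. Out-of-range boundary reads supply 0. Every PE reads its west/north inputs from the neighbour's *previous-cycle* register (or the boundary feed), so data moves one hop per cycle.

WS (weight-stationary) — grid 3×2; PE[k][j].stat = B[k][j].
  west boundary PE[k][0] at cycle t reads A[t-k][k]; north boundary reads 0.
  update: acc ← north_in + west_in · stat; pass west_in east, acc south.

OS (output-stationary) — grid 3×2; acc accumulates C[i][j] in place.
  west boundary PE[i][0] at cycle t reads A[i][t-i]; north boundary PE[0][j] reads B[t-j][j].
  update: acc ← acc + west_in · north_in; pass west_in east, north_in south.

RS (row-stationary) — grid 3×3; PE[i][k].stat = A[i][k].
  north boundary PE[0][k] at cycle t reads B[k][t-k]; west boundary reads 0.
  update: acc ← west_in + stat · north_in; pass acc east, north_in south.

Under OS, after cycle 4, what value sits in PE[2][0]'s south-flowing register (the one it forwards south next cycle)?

register = 2

OS (3×2). Following PE[2][0] plus its west/north inputs:
  [0] (1,0) acc=0 (h:0 v:0)
  [0] (2,0) acc=0 (h:0 v:0)
  [1] (1,0) acc=28 (h:4 v:7)
  [1] (2,0) acc=0 (h:0 v:0)
  [2] (1,0) acc=40 (h:2 v:6)
  [2] (2,0) acc=14 (h:2 v:7)
  [3] (1,0) acc=44 (h:2 v:2)
  [3] (2,0) acc=26 (h:2 v:6)
  [4] (1,0) acc=44 (h:0 v:0)
  [4] (2,0) acc=36 (h:5 v:2)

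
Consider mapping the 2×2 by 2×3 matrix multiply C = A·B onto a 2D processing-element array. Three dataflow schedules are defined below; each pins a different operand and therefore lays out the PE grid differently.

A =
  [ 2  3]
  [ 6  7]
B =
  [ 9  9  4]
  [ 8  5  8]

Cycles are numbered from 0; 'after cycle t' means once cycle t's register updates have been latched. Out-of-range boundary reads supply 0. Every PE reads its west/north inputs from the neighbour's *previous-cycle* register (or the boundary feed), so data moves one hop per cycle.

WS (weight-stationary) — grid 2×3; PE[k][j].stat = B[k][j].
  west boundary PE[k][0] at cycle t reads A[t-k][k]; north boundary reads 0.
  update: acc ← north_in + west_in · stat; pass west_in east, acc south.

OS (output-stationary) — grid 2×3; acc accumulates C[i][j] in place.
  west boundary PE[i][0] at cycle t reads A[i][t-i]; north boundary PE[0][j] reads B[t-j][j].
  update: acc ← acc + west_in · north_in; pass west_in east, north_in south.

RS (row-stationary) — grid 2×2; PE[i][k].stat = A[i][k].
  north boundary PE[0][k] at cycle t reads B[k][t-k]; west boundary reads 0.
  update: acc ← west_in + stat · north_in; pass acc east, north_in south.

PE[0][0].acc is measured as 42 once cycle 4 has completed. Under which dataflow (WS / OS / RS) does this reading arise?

dataflow = OS

— WS: 2×3; PE[0][0] trace:
  t=0 PE[0][0]: acc=18 h=2 v=18
  t=1 PE[0][0]: acc=54 h=6 v=54
  t=2 PE[0][0]: acc=0 h=0 v=0
  t=3 PE[0][0]: acc=0 h=0 v=0
  t=4 PE[0][0]: acc=0 h=0 v=0
— OS: 2×3; PE[0][0] trace:
  t=0 PE[0][0]: acc=18 h=2 v=9
  t=1 PE[0][0]: acc=42 h=3 v=8
  t=2 PE[0][0]: acc=42 h=0 v=0
  t=3 PE[0][0]: acc=42 h=0 v=0
  t=4 PE[0][0]: acc=42 h=0 v=0
— RS: 2×2; PE[0][0] trace:
  t=0 PE[0][0]: acc=18 h=18 v=9
  t=1 PE[0][0]: acc=18 h=18 v=9
  t=2 PE[0][0]: acc=8 h=8 v=4
  t=3 PE[0][0]: acc=0 h=0 v=0
  t=4 PE[0][0]: acc=0 h=0 v=0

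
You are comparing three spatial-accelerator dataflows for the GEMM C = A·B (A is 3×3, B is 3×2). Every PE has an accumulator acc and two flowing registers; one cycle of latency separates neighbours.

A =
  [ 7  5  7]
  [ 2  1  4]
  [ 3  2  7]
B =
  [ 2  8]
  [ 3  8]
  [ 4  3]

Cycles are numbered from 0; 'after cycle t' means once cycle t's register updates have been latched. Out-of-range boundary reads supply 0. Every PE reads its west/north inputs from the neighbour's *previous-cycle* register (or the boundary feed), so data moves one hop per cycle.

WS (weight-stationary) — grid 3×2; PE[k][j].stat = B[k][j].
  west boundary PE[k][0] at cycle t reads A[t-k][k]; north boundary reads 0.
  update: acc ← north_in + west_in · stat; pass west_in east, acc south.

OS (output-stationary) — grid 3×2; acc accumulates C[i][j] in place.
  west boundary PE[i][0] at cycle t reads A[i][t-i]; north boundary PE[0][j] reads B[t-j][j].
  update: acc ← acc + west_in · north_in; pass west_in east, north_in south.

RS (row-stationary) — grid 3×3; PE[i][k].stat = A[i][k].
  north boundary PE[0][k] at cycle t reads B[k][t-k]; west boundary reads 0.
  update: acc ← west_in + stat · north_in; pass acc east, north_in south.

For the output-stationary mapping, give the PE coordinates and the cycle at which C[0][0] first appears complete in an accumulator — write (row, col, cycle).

OS — PE[0][0] is where C[0][0] collects:
  0: (0,0).acc=14  regs=<7,2>
  1: (0,0).acc=29  regs=<5,3>
  2: (0,0).acc=57  regs=<7,4>

(row, col, cycle) = (0, 0, 2)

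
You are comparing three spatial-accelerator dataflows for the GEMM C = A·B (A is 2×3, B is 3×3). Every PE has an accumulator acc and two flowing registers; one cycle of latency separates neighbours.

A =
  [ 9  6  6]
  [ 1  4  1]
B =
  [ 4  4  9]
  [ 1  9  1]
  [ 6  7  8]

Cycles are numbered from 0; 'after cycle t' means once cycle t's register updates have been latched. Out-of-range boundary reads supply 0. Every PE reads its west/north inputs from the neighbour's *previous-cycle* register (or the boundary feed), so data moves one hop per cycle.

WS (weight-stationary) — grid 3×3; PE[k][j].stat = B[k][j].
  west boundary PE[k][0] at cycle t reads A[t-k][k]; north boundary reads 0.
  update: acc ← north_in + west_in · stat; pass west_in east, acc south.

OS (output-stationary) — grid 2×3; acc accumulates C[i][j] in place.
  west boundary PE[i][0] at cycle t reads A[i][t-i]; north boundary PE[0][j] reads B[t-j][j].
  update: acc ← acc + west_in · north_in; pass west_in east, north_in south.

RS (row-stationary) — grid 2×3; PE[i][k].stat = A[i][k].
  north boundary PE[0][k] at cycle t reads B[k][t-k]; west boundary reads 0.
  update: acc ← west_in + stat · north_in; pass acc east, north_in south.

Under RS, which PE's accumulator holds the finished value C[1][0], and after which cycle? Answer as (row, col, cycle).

RS — PE[1][2] is where C[1][0] collects:
  0: (1,2).acc=0  regs=<0,0>
  1: (1,2).acc=0  regs=<0,0>
  2: (1,2).acc=0  regs=<0,0>
  3: (1,2).acc=14  regs=<14,6>

(row, col, cycle) = (1, 2, 3)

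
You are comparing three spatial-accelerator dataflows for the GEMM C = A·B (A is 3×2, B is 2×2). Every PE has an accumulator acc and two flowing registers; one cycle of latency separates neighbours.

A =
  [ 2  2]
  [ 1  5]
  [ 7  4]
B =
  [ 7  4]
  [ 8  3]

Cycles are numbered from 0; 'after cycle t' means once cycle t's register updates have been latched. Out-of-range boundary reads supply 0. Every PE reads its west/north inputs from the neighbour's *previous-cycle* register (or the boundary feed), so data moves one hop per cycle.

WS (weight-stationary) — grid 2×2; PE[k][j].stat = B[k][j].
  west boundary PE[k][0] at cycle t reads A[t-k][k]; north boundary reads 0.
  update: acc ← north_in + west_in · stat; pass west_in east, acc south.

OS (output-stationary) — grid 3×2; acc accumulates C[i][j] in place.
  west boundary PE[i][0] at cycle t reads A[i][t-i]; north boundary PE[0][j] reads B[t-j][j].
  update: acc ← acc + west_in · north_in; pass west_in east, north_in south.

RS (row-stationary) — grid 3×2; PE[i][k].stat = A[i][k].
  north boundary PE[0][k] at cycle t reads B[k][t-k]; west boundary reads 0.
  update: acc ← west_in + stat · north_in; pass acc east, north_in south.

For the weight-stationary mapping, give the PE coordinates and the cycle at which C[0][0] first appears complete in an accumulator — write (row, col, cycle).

(row, col, cycle) = (1, 0, 1)

WS: C[0][0] accumulates in PE[1][0]:
  cycle 0: PE[1][0] → acc 0, east 0, south 0
  cycle 1: PE[1][0] → acc 30, east 2, south 30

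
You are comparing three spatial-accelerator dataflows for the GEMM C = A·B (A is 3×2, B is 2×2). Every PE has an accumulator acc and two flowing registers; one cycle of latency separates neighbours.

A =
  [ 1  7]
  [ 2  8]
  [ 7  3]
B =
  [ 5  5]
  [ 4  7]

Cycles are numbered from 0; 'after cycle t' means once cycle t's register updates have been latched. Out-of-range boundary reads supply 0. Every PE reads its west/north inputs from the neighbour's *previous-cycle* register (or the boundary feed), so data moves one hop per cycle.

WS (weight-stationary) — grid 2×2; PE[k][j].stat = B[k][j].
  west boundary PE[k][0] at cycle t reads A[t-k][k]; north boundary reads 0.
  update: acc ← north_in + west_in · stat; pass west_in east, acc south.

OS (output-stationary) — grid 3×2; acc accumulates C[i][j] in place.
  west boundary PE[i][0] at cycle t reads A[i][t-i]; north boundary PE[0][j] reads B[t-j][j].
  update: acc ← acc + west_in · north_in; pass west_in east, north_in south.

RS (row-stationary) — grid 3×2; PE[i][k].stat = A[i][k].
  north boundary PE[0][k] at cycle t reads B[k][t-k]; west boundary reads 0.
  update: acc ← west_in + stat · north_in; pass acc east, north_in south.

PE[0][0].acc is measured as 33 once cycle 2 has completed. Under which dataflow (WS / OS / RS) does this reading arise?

dataflow = OS

WS (2×2 grid), PE[0][0]:
  after 0 — PE[0][0] acc=5, pass-E 1, pass-S 5
  after 1 — PE[0][0] acc=10, pass-E 2, pass-S 10
  after 2 — PE[0][0] acc=35, pass-E 7, pass-S 35
OS (3×2 grid), PE[0][0]:
  after 0 — PE[0][0] acc=5, pass-E 1, pass-S 5
  after 1 — PE[0][0] acc=33, pass-E 7, pass-S 4
  after 2 — PE[0][0] acc=33, pass-E 0, pass-S 0
RS (3×2 grid), PE[0][0]:
  after 0 — PE[0][0] acc=5, pass-E 5, pass-S 5
  after 1 — PE[0][0] acc=5, pass-E 5, pass-S 5
  after 2 — PE[0][0] acc=0, pass-E 0, pass-S 0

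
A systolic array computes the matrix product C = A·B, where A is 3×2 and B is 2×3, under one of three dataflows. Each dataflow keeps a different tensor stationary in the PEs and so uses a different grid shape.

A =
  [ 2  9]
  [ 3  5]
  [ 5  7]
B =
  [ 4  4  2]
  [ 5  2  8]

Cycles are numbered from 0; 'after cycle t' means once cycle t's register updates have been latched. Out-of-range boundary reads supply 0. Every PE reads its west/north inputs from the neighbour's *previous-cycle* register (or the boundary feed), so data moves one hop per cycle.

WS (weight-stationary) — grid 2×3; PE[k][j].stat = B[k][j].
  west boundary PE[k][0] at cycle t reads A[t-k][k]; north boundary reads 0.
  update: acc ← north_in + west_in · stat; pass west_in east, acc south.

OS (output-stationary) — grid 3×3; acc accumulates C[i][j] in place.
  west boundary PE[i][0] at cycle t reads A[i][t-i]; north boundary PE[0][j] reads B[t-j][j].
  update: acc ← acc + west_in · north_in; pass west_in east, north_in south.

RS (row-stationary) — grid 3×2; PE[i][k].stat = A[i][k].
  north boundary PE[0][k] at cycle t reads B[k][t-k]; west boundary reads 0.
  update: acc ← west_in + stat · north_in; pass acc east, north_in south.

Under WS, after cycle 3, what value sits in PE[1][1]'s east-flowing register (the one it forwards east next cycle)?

register = 5

WS on a 2×3 grid — tracing PE[1][1] and its feeders:
  c0 r0c1: 0 / 0 / 0
  c0 r1c0: 0 / 0 / 0
  c0 r1c1: 0 / 0 / 0
  c1 r0c1: 8 / 2 / 8
  c1 r1c0: 53 / 9 / 53
  c1 r1c1: 0 / 0 / 0
  c2 r0c1: 12 / 3 / 12
  c2 r1c0: 37 / 5 / 37
  c2 r1c1: 26 / 9 / 26
  c3 r0c1: 20 / 5 / 20
  c3 r1c0: 55 / 7 / 55
  c3 r1c1: 22 / 5 / 22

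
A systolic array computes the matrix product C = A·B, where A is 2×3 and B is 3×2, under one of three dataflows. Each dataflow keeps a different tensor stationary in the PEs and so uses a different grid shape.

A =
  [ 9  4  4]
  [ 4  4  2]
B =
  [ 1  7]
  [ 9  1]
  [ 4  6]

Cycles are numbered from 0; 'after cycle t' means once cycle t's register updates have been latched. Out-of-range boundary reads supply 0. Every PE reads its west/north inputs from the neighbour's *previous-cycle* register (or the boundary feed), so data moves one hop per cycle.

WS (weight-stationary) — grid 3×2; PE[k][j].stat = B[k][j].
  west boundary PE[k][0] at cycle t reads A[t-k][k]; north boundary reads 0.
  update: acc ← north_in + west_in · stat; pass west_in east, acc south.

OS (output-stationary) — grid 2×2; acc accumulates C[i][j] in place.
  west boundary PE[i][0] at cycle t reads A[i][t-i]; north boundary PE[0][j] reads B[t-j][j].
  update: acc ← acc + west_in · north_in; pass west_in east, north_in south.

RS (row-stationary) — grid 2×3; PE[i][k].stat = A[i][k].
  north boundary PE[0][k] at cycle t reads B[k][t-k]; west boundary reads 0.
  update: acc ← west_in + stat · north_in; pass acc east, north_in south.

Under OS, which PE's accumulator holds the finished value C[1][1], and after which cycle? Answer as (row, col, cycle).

(row, col, cycle) = (1, 1, 4)

Under OS, C[1][1] lands at PE[1][1]:
  step 0 · PE1,1: acc=0; fwd→0 fwd↓0
  step 1 · PE1,1: acc=0; fwd→0 fwd↓0
  step 2 · PE1,1: acc=28; fwd→4 fwd↓7
  step 3 · PE1,1: acc=32; fwd→4 fwd↓1
  step 4 · PE1,1: acc=44; fwd→2 fwd↓6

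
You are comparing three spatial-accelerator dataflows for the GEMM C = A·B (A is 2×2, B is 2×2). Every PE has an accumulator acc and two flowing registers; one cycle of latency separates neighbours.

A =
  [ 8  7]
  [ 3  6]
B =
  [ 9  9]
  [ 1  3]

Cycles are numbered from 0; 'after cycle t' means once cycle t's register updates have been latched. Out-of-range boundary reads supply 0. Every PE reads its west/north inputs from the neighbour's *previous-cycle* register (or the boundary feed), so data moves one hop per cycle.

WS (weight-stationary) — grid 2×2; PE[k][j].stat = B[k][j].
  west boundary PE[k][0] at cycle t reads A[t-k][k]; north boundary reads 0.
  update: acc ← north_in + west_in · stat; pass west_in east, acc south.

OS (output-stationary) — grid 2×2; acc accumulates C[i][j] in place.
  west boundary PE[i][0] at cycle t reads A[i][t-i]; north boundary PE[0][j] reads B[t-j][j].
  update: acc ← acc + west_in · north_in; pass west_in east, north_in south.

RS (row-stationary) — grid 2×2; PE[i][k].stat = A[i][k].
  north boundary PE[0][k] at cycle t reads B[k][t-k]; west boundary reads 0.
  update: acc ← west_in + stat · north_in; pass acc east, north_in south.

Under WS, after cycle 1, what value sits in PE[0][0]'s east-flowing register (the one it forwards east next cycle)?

Tracing WS — 2×2 array, target PE[0][0]:
  [0] (0,0) acc=72 (h:8 v:72)
  [1] (0,0) acc=27 (h:3 v:27)

register = 3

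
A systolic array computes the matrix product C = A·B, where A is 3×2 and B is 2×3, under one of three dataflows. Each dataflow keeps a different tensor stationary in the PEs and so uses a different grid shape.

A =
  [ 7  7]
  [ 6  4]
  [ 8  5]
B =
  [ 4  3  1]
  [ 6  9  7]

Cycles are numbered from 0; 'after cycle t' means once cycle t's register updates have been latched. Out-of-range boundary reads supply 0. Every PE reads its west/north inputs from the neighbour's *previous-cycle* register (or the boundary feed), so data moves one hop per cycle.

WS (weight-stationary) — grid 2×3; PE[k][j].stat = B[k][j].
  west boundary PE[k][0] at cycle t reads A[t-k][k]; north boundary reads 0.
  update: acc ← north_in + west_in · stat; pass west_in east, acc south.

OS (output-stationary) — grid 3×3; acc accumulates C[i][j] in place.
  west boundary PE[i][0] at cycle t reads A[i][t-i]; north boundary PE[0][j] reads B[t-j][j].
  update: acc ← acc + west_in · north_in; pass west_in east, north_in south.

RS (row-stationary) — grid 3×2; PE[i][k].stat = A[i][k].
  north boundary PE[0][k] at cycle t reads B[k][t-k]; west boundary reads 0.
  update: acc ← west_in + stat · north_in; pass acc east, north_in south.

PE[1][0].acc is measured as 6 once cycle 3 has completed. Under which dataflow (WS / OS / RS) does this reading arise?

WS [2×3] PE[1][0] across cycles:
  after 0 — PE[1][0] acc=0, pass-E 0, pass-S 0
  after 1 — PE[1][0] acc=70, pass-E 7, pass-S 70
  after 2 — PE[1][0] acc=48, pass-E 4, pass-S 48
  after 3 — PE[1][0] acc=62, pass-E 5, pass-S 62
OS [3×3] PE[1][0] across cycles:
  after 0 — PE[1][0] acc=0, pass-E 0, pass-S 0
  after 1 — PE[1][0] acc=24, pass-E 6, pass-S 4
  after 2 — PE[1][0] acc=48, pass-E 4, pass-S 6
  after 3 — PE[1][0] acc=48, pass-E 0, pass-S 0
RS [3×2] PE[1][0] across cycles:
  after 0 — PE[1][0] acc=0, pass-E 0, pass-S 0
  after 1 — PE[1][0] acc=24, pass-E 24, pass-S 4
  after 2 — PE[1][0] acc=18, pass-E 18, pass-S 3
  after 3 — PE[1][0] acc=6, pass-E 6, pass-S 1

dataflow = RS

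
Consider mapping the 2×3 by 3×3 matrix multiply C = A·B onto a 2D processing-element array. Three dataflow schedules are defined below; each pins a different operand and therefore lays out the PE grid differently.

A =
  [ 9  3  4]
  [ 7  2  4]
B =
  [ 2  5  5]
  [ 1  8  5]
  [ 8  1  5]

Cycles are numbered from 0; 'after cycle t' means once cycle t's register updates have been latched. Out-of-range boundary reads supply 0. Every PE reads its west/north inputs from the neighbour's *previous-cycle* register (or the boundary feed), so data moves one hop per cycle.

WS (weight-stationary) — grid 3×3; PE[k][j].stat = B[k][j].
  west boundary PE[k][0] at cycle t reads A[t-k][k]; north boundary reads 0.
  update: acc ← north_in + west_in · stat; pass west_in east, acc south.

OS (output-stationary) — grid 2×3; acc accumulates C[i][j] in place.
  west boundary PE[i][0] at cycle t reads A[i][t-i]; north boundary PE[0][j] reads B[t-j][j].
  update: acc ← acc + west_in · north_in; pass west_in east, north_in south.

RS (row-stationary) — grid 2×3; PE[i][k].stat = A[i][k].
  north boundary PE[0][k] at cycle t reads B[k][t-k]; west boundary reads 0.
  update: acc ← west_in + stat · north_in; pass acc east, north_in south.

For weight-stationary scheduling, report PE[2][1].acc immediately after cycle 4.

WS (3×3). Following PE[2][1] plus its west/north inputs:
  step 0 · PE1,1: acc=0; fwd→0 fwd↓0
  step 0 · PE2,0: acc=0; fwd→0 fwd↓0
  step 0 · PE2,1: acc=0; fwd→0 fwd↓0
  step 1 · PE1,1: acc=0; fwd→0 fwd↓0
  step 1 · PE2,0: acc=0; fwd→0 fwd↓0
  step 1 · PE2,1: acc=0; fwd→0 fwd↓0
  step 2 · PE1,1: acc=69; fwd→3 fwd↓69
  step 2 · PE2,0: acc=53; fwd→4 fwd↓53
  step 2 · PE2,1: acc=0; fwd→0 fwd↓0
  step 3 · PE1,1: acc=51; fwd→2 fwd↓51
  step 3 · PE2,0: acc=48; fwd→4 fwd↓48
  step 3 · PE2,1: acc=73; fwd→4 fwd↓73
  step 4 · PE1,1: acc=0; fwd→0 fwd↓0
  step 4 · PE2,0: acc=0; fwd→0 fwd↓0
  step 4 · PE2,1: acc=55; fwd→4 fwd↓55

PE[2][1].acc = 55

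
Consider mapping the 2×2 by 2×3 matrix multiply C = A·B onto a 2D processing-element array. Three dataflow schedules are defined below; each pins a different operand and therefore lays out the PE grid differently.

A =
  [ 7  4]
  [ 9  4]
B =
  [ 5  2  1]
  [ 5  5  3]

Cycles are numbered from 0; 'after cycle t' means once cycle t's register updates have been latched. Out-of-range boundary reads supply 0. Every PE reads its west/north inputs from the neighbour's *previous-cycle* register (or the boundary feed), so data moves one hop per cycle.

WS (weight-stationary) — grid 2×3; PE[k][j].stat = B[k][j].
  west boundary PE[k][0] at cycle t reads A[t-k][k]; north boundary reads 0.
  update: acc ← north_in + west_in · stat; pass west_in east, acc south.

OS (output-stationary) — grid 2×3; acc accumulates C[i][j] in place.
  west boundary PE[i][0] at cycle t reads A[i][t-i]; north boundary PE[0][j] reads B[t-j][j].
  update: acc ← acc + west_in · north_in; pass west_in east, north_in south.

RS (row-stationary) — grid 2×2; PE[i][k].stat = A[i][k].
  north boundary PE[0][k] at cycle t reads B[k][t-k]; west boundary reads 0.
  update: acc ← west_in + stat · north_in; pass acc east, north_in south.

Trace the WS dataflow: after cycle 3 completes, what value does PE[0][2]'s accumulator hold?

WS on a 2×3 grid — tracing PE[0][2] and its feeders:
  0: (0,1).acc=0  regs=<0,0>
  0: (0,2).acc=0  regs=<0,0>
  1: (0,1).acc=14  regs=<7,14>
  1: (0,2).acc=0  regs=<0,0>
  2: (0,1).acc=18  regs=<9,18>
  2: (0,2).acc=7  regs=<7,7>
  3: (0,1).acc=0  regs=<0,0>
  3: (0,2).acc=9  regs=<9,9>

PE[0][2].acc = 9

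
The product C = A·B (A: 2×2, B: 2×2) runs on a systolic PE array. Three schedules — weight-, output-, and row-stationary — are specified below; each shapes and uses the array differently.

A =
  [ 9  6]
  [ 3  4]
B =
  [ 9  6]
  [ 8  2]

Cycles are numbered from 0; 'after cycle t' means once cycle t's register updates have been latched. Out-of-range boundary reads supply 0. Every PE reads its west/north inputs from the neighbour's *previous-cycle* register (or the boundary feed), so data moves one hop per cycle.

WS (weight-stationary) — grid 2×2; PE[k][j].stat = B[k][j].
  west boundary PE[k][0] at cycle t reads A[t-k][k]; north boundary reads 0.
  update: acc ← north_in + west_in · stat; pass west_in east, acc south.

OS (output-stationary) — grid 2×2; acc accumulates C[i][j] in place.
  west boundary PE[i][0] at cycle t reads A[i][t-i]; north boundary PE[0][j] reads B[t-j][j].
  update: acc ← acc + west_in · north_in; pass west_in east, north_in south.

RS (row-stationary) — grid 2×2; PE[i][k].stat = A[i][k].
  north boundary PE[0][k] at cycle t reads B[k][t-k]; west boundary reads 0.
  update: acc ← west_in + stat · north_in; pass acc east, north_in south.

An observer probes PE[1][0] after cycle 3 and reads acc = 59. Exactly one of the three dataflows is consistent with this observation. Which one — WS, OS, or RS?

dataflow = OS

WS [2×2] PE[1][0] across cycles:
  t=0 PE[1][0]: acc=0 h=0 v=0
  t=1 PE[1][0]: acc=129 h=6 v=129
  t=2 PE[1][0]: acc=59 h=4 v=59
  t=3 PE[1][0]: acc=0 h=0 v=0
OS [2×2] PE[1][0] across cycles:
  t=0 PE[1][0]: acc=0 h=0 v=0
  t=1 PE[1][0]: acc=27 h=3 v=9
  t=2 PE[1][0]: acc=59 h=4 v=8
  t=3 PE[1][0]: acc=59 h=0 v=0
RS [2×2] PE[1][0] across cycles:
  t=0 PE[1][0]: acc=0 h=0 v=0
  t=1 PE[1][0]: acc=27 h=27 v=9
  t=2 PE[1][0]: acc=18 h=18 v=6
  t=3 PE[1][0]: acc=0 h=0 v=0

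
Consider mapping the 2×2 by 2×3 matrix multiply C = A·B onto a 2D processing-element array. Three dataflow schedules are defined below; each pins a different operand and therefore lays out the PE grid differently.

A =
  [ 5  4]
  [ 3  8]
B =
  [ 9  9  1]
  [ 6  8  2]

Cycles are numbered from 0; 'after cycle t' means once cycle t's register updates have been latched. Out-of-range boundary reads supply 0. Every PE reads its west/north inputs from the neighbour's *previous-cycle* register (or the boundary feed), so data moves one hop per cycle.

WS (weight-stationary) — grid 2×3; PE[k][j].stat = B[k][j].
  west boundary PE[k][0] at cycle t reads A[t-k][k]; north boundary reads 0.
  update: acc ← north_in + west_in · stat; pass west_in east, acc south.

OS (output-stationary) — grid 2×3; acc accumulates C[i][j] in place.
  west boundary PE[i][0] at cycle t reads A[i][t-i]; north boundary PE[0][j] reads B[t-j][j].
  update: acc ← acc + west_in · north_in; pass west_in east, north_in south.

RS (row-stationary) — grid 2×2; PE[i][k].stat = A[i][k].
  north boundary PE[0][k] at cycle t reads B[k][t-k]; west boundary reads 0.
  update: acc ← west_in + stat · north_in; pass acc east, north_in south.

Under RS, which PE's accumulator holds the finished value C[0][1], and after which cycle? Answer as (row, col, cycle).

(row, col, cycle) = (0, 1, 2)

RS: C[0][1] accumulates in PE[0][1]:
  c0 r0c1: 0 / 0 / 0
  c1 r0c1: 69 / 69 / 6
  c2 r0c1: 77 / 77 / 8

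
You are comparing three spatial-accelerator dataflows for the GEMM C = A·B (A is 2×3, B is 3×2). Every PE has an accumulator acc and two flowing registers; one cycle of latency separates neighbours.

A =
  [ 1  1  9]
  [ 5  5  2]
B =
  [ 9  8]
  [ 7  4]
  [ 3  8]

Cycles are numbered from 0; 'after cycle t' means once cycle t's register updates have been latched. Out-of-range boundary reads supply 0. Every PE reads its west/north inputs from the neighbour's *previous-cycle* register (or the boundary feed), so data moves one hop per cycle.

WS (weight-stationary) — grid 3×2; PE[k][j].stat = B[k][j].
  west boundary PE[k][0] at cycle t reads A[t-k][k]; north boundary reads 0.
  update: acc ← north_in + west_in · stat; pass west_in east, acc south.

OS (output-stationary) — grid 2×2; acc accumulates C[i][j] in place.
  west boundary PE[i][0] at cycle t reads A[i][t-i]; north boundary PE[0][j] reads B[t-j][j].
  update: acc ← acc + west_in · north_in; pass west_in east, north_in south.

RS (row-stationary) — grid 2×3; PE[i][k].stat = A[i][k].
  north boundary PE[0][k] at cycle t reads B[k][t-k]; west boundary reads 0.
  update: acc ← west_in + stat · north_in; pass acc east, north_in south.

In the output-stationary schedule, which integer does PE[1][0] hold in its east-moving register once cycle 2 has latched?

OS (2×2). Following PE[1][0] plus its west/north inputs:
  t=0 PE[0][0]: acc=9 h=1 v=9
  t=0 PE[1][0]: acc=0 h=0 v=0
  t=1 PE[0][0]: acc=16 h=1 v=7
  t=1 PE[1][0]: acc=45 h=5 v=9
  t=2 PE[0][0]: acc=43 h=9 v=3
  t=2 PE[1][0]: acc=80 h=5 v=7

register = 5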